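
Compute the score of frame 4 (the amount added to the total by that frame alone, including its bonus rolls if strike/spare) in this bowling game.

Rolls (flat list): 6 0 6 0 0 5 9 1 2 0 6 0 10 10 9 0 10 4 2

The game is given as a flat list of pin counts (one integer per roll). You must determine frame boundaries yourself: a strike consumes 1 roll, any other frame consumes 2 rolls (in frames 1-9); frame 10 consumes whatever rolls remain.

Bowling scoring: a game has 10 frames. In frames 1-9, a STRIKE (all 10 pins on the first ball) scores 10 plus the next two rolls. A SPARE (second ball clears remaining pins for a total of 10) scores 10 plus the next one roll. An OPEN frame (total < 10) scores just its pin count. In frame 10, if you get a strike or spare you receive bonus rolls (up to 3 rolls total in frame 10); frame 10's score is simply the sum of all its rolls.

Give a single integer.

Frame 1: OPEN (6+0=6). Cumulative: 6
Frame 2: OPEN (6+0=6). Cumulative: 12
Frame 3: OPEN (0+5=5). Cumulative: 17
Frame 4: SPARE (9+1=10). 10 + next roll (2) = 12. Cumulative: 29
Frame 5: OPEN (2+0=2). Cumulative: 31
Frame 6: OPEN (6+0=6). Cumulative: 37

Answer: 12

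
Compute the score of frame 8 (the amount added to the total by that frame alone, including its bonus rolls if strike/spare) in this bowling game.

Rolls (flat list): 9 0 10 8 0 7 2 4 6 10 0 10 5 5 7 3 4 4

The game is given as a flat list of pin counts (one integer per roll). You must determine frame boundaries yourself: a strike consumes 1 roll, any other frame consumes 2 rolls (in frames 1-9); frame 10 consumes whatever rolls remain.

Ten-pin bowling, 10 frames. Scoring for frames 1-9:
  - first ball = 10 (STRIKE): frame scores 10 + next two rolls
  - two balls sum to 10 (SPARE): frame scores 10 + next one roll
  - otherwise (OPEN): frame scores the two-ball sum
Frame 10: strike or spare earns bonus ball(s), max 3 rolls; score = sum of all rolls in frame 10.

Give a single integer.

Answer: 17

Derivation:
Frame 1: OPEN (9+0=9). Cumulative: 9
Frame 2: STRIKE. 10 + next two rolls (8+0) = 18. Cumulative: 27
Frame 3: OPEN (8+0=8). Cumulative: 35
Frame 4: OPEN (7+2=9). Cumulative: 44
Frame 5: SPARE (4+6=10). 10 + next roll (10) = 20. Cumulative: 64
Frame 6: STRIKE. 10 + next two rolls (0+10) = 20. Cumulative: 84
Frame 7: SPARE (0+10=10). 10 + next roll (5) = 15. Cumulative: 99
Frame 8: SPARE (5+5=10). 10 + next roll (7) = 17. Cumulative: 116
Frame 9: SPARE (7+3=10). 10 + next roll (4) = 14. Cumulative: 130
Frame 10: OPEN. Sum of all frame-10 rolls (4+4) = 8. Cumulative: 138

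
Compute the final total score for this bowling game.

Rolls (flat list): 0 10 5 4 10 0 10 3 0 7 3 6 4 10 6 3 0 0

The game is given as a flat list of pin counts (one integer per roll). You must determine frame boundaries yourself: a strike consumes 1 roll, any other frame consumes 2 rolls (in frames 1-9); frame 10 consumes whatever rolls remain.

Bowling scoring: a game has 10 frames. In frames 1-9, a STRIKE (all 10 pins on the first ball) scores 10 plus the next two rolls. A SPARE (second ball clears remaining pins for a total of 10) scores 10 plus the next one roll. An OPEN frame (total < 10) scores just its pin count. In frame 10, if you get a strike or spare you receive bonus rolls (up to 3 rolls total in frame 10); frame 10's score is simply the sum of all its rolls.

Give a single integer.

Answer: 124

Derivation:
Frame 1: SPARE (0+10=10). 10 + next roll (5) = 15. Cumulative: 15
Frame 2: OPEN (5+4=9). Cumulative: 24
Frame 3: STRIKE. 10 + next two rolls (0+10) = 20. Cumulative: 44
Frame 4: SPARE (0+10=10). 10 + next roll (3) = 13. Cumulative: 57
Frame 5: OPEN (3+0=3). Cumulative: 60
Frame 6: SPARE (7+3=10). 10 + next roll (6) = 16. Cumulative: 76
Frame 7: SPARE (6+4=10). 10 + next roll (10) = 20. Cumulative: 96
Frame 8: STRIKE. 10 + next two rolls (6+3) = 19. Cumulative: 115
Frame 9: OPEN (6+3=9). Cumulative: 124
Frame 10: OPEN. Sum of all frame-10 rolls (0+0) = 0. Cumulative: 124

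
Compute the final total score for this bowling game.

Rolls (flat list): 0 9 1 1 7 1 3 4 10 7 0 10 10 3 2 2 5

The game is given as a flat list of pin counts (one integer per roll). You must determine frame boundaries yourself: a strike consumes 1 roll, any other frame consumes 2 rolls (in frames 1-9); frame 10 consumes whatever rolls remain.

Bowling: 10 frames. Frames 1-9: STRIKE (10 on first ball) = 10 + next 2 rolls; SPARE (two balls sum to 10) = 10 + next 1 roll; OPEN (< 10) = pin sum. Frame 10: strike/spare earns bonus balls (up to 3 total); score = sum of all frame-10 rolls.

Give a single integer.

Frame 1: OPEN (0+9=9). Cumulative: 9
Frame 2: OPEN (1+1=2). Cumulative: 11
Frame 3: OPEN (7+1=8). Cumulative: 19
Frame 4: OPEN (3+4=7). Cumulative: 26
Frame 5: STRIKE. 10 + next two rolls (7+0) = 17. Cumulative: 43
Frame 6: OPEN (7+0=7). Cumulative: 50
Frame 7: STRIKE. 10 + next two rolls (10+3) = 23. Cumulative: 73
Frame 8: STRIKE. 10 + next two rolls (3+2) = 15. Cumulative: 88
Frame 9: OPEN (3+2=5). Cumulative: 93
Frame 10: OPEN. Sum of all frame-10 rolls (2+5) = 7. Cumulative: 100

Answer: 100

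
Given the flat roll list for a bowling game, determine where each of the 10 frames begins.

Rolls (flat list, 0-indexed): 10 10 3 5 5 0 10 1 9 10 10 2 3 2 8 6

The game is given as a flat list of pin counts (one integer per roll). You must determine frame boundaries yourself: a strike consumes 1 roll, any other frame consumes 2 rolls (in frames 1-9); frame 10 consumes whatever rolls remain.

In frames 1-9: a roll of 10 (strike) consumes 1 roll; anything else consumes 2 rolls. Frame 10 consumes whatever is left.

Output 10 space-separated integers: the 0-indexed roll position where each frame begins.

Frame 1 starts at roll index 0: roll=10 (strike), consumes 1 roll
Frame 2 starts at roll index 1: roll=10 (strike), consumes 1 roll
Frame 3 starts at roll index 2: rolls=3,5 (sum=8), consumes 2 rolls
Frame 4 starts at roll index 4: rolls=5,0 (sum=5), consumes 2 rolls
Frame 5 starts at roll index 6: roll=10 (strike), consumes 1 roll
Frame 6 starts at roll index 7: rolls=1,9 (sum=10), consumes 2 rolls
Frame 7 starts at roll index 9: roll=10 (strike), consumes 1 roll
Frame 8 starts at roll index 10: roll=10 (strike), consumes 1 roll
Frame 9 starts at roll index 11: rolls=2,3 (sum=5), consumes 2 rolls
Frame 10 starts at roll index 13: 3 remaining rolls

Answer: 0 1 2 4 6 7 9 10 11 13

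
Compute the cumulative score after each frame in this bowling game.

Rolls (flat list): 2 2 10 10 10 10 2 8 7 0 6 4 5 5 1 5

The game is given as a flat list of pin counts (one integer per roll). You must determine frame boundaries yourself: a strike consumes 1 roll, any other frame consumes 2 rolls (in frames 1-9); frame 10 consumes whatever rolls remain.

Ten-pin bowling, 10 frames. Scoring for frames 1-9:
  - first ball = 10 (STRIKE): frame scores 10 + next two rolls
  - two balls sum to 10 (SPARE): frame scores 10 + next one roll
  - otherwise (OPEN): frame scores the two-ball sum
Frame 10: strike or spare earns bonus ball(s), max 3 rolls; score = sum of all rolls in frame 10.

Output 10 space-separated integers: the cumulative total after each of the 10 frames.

Frame 1: OPEN (2+2=4). Cumulative: 4
Frame 2: STRIKE. 10 + next two rolls (10+10) = 30. Cumulative: 34
Frame 3: STRIKE. 10 + next two rolls (10+10) = 30. Cumulative: 64
Frame 4: STRIKE. 10 + next two rolls (10+2) = 22. Cumulative: 86
Frame 5: STRIKE. 10 + next two rolls (2+8) = 20. Cumulative: 106
Frame 6: SPARE (2+8=10). 10 + next roll (7) = 17. Cumulative: 123
Frame 7: OPEN (7+0=7). Cumulative: 130
Frame 8: SPARE (6+4=10). 10 + next roll (5) = 15. Cumulative: 145
Frame 9: SPARE (5+5=10). 10 + next roll (1) = 11. Cumulative: 156
Frame 10: OPEN. Sum of all frame-10 rolls (1+5) = 6. Cumulative: 162

Answer: 4 34 64 86 106 123 130 145 156 162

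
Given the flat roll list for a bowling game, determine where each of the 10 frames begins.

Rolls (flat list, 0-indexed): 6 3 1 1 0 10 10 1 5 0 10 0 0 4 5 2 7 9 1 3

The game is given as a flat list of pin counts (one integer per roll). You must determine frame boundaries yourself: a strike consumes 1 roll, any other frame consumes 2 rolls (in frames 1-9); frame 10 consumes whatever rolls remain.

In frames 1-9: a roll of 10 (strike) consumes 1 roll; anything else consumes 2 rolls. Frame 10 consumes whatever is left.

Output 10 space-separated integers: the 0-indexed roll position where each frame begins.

Answer: 0 2 4 6 7 9 11 13 15 17

Derivation:
Frame 1 starts at roll index 0: rolls=6,3 (sum=9), consumes 2 rolls
Frame 2 starts at roll index 2: rolls=1,1 (sum=2), consumes 2 rolls
Frame 3 starts at roll index 4: rolls=0,10 (sum=10), consumes 2 rolls
Frame 4 starts at roll index 6: roll=10 (strike), consumes 1 roll
Frame 5 starts at roll index 7: rolls=1,5 (sum=6), consumes 2 rolls
Frame 6 starts at roll index 9: rolls=0,10 (sum=10), consumes 2 rolls
Frame 7 starts at roll index 11: rolls=0,0 (sum=0), consumes 2 rolls
Frame 8 starts at roll index 13: rolls=4,5 (sum=9), consumes 2 rolls
Frame 9 starts at roll index 15: rolls=2,7 (sum=9), consumes 2 rolls
Frame 10 starts at roll index 17: 3 remaining rolls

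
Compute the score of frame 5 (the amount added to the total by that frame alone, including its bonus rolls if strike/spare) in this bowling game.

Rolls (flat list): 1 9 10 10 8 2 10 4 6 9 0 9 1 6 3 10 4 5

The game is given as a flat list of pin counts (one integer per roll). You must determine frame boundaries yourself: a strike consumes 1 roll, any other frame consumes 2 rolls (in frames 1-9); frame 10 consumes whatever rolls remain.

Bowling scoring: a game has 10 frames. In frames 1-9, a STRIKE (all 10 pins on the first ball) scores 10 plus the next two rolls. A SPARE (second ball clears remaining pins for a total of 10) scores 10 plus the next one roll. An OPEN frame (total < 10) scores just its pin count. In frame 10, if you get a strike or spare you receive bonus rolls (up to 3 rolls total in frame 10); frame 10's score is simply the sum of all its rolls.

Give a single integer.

Frame 1: SPARE (1+9=10). 10 + next roll (10) = 20. Cumulative: 20
Frame 2: STRIKE. 10 + next two rolls (10+8) = 28. Cumulative: 48
Frame 3: STRIKE. 10 + next two rolls (8+2) = 20. Cumulative: 68
Frame 4: SPARE (8+2=10). 10 + next roll (10) = 20. Cumulative: 88
Frame 5: STRIKE. 10 + next two rolls (4+6) = 20. Cumulative: 108
Frame 6: SPARE (4+6=10). 10 + next roll (9) = 19. Cumulative: 127
Frame 7: OPEN (9+0=9). Cumulative: 136

Answer: 20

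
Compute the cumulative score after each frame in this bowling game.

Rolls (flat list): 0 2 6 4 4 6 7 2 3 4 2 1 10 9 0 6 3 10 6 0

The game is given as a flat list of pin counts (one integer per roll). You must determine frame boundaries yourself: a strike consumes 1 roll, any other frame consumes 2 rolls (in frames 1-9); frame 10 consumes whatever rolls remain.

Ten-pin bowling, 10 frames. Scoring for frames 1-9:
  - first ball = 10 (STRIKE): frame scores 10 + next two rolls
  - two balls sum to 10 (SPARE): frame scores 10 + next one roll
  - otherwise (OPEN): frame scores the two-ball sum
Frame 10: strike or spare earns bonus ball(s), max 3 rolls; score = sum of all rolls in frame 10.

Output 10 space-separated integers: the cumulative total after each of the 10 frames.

Frame 1: OPEN (0+2=2). Cumulative: 2
Frame 2: SPARE (6+4=10). 10 + next roll (4) = 14. Cumulative: 16
Frame 3: SPARE (4+6=10). 10 + next roll (7) = 17. Cumulative: 33
Frame 4: OPEN (7+2=9). Cumulative: 42
Frame 5: OPEN (3+4=7). Cumulative: 49
Frame 6: OPEN (2+1=3). Cumulative: 52
Frame 7: STRIKE. 10 + next two rolls (9+0) = 19. Cumulative: 71
Frame 8: OPEN (9+0=9). Cumulative: 80
Frame 9: OPEN (6+3=9). Cumulative: 89
Frame 10: STRIKE. Sum of all frame-10 rolls (10+6+0) = 16. Cumulative: 105

Answer: 2 16 33 42 49 52 71 80 89 105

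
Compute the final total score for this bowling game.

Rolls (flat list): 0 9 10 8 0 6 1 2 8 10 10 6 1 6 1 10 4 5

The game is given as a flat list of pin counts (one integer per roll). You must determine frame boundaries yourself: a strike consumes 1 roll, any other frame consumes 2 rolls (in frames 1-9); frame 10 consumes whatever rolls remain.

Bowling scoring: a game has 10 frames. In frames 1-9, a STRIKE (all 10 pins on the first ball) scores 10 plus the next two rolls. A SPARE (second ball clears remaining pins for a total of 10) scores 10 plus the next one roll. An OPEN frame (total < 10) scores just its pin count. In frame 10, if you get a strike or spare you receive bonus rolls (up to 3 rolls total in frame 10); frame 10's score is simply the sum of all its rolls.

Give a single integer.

Frame 1: OPEN (0+9=9). Cumulative: 9
Frame 2: STRIKE. 10 + next two rolls (8+0) = 18. Cumulative: 27
Frame 3: OPEN (8+0=8). Cumulative: 35
Frame 4: OPEN (6+1=7). Cumulative: 42
Frame 5: SPARE (2+8=10). 10 + next roll (10) = 20. Cumulative: 62
Frame 6: STRIKE. 10 + next two rolls (10+6) = 26. Cumulative: 88
Frame 7: STRIKE. 10 + next two rolls (6+1) = 17. Cumulative: 105
Frame 8: OPEN (6+1=7). Cumulative: 112
Frame 9: OPEN (6+1=7). Cumulative: 119
Frame 10: STRIKE. Sum of all frame-10 rolls (10+4+5) = 19. Cumulative: 138

Answer: 138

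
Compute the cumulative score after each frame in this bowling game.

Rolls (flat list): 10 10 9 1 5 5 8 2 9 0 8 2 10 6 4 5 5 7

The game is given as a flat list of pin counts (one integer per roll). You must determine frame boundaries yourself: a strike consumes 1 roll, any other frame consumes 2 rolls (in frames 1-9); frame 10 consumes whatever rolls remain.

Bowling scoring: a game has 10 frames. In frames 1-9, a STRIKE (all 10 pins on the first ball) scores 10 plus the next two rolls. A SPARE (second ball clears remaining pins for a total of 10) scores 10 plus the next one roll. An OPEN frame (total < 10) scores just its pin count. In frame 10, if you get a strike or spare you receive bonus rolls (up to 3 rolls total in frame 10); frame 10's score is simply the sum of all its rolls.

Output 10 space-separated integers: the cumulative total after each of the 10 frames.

Answer: 29 49 64 82 101 110 130 150 165 182

Derivation:
Frame 1: STRIKE. 10 + next two rolls (10+9) = 29. Cumulative: 29
Frame 2: STRIKE. 10 + next two rolls (9+1) = 20. Cumulative: 49
Frame 3: SPARE (9+1=10). 10 + next roll (5) = 15. Cumulative: 64
Frame 4: SPARE (5+5=10). 10 + next roll (8) = 18. Cumulative: 82
Frame 5: SPARE (8+2=10). 10 + next roll (9) = 19. Cumulative: 101
Frame 6: OPEN (9+0=9). Cumulative: 110
Frame 7: SPARE (8+2=10). 10 + next roll (10) = 20. Cumulative: 130
Frame 8: STRIKE. 10 + next two rolls (6+4) = 20. Cumulative: 150
Frame 9: SPARE (6+4=10). 10 + next roll (5) = 15. Cumulative: 165
Frame 10: SPARE. Sum of all frame-10 rolls (5+5+7) = 17. Cumulative: 182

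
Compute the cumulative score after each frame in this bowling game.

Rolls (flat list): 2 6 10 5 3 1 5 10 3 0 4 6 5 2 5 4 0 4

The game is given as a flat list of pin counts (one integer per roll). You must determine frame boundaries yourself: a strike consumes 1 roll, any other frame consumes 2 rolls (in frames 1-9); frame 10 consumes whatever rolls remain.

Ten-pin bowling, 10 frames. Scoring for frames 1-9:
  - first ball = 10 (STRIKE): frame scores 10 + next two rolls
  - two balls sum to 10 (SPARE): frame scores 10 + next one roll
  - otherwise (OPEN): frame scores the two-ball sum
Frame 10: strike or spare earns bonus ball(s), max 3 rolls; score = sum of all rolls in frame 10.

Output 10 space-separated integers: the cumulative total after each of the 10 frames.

Answer: 8 26 34 40 53 56 71 78 87 91

Derivation:
Frame 1: OPEN (2+6=8). Cumulative: 8
Frame 2: STRIKE. 10 + next two rolls (5+3) = 18. Cumulative: 26
Frame 3: OPEN (5+3=8). Cumulative: 34
Frame 4: OPEN (1+5=6). Cumulative: 40
Frame 5: STRIKE. 10 + next two rolls (3+0) = 13. Cumulative: 53
Frame 6: OPEN (3+0=3). Cumulative: 56
Frame 7: SPARE (4+6=10). 10 + next roll (5) = 15. Cumulative: 71
Frame 8: OPEN (5+2=7). Cumulative: 78
Frame 9: OPEN (5+4=9). Cumulative: 87
Frame 10: OPEN. Sum of all frame-10 rolls (0+4) = 4. Cumulative: 91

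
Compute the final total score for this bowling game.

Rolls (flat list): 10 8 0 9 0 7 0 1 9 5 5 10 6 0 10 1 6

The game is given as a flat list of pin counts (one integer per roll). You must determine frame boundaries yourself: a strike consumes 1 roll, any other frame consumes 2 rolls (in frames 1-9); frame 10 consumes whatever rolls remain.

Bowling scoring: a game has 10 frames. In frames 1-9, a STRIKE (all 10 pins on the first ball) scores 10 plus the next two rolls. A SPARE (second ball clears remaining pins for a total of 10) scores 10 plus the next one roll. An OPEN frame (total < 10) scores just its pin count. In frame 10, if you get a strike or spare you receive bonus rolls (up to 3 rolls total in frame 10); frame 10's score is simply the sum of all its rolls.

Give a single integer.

Answer: 123

Derivation:
Frame 1: STRIKE. 10 + next two rolls (8+0) = 18. Cumulative: 18
Frame 2: OPEN (8+0=8). Cumulative: 26
Frame 3: OPEN (9+0=9). Cumulative: 35
Frame 4: OPEN (7+0=7). Cumulative: 42
Frame 5: SPARE (1+9=10). 10 + next roll (5) = 15. Cumulative: 57
Frame 6: SPARE (5+5=10). 10 + next roll (10) = 20. Cumulative: 77
Frame 7: STRIKE. 10 + next two rolls (6+0) = 16. Cumulative: 93
Frame 8: OPEN (6+0=6). Cumulative: 99
Frame 9: STRIKE. 10 + next two rolls (1+6) = 17. Cumulative: 116
Frame 10: OPEN. Sum of all frame-10 rolls (1+6) = 7. Cumulative: 123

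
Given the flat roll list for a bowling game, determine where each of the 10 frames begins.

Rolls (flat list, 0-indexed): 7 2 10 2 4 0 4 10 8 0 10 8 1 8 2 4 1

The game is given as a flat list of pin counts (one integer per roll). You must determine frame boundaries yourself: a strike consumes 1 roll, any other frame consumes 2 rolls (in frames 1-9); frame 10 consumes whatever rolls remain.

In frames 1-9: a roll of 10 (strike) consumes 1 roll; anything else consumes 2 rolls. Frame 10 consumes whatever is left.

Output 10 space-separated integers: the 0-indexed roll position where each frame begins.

Answer: 0 2 3 5 7 8 10 11 13 15

Derivation:
Frame 1 starts at roll index 0: rolls=7,2 (sum=9), consumes 2 rolls
Frame 2 starts at roll index 2: roll=10 (strike), consumes 1 roll
Frame 3 starts at roll index 3: rolls=2,4 (sum=6), consumes 2 rolls
Frame 4 starts at roll index 5: rolls=0,4 (sum=4), consumes 2 rolls
Frame 5 starts at roll index 7: roll=10 (strike), consumes 1 roll
Frame 6 starts at roll index 8: rolls=8,0 (sum=8), consumes 2 rolls
Frame 7 starts at roll index 10: roll=10 (strike), consumes 1 roll
Frame 8 starts at roll index 11: rolls=8,1 (sum=9), consumes 2 rolls
Frame 9 starts at roll index 13: rolls=8,2 (sum=10), consumes 2 rolls
Frame 10 starts at roll index 15: 2 remaining rolls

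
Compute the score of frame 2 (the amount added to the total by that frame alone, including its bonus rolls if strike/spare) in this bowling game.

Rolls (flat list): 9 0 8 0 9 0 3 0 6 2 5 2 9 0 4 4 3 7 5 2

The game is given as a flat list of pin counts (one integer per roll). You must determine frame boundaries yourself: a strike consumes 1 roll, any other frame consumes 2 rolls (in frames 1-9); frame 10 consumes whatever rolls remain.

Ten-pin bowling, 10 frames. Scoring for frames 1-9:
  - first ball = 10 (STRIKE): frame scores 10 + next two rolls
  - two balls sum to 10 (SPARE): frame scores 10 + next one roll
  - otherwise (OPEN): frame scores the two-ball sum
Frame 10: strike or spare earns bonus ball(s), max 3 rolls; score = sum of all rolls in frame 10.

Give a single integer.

Frame 1: OPEN (9+0=9). Cumulative: 9
Frame 2: OPEN (8+0=8). Cumulative: 17
Frame 3: OPEN (9+0=9). Cumulative: 26
Frame 4: OPEN (3+0=3). Cumulative: 29

Answer: 8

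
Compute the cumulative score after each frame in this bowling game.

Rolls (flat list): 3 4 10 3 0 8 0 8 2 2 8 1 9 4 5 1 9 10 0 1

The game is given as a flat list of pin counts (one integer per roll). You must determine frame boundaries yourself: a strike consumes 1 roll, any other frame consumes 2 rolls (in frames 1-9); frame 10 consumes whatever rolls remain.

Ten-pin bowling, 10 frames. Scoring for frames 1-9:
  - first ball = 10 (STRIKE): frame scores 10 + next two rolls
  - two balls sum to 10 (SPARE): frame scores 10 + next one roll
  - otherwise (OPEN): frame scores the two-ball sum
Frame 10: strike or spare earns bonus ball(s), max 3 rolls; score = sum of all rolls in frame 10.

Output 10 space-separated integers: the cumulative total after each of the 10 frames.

Answer: 7 20 23 31 43 54 68 77 97 108

Derivation:
Frame 1: OPEN (3+4=7). Cumulative: 7
Frame 2: STRIKE. 10 + next two rolls (3+0) = 13. Cumulative: 20
Frame 3: OPEN (3+0=3). Cumulative: 23
Frame 4: OPEN (8+0=8). Cumulative: 31
Frame 5: SPARE (8+2=10). 10 + next roll (2) = 12. Cumulative: 43
Frame 6: SPARE (2+8=10). 10 + next roll (1) = 11. Cumulative: 54
Frame 7: SPARE (1+9=10). 10 + next roll (4) = 14. Cumulative: 68
Frame 8: OPEN (4+5=9). Cumulative: 77
Frame 9: SPARE (1+9=10). 10 + next roll (10) = 20. Cumulative: 97
Frame 10: STRIKE. Sum of all frame-10 rolls (10+0+1) = 11. Cumulative: 108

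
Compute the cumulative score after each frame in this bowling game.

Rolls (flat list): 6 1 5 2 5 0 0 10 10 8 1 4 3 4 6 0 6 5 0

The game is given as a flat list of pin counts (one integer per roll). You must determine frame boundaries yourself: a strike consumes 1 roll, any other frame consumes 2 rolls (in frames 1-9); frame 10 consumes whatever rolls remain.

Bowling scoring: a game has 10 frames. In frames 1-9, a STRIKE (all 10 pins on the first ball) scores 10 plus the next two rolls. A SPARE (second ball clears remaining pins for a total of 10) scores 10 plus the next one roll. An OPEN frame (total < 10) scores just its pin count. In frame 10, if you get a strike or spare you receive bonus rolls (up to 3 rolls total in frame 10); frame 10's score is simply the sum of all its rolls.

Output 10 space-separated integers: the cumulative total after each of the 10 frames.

Frame 1: OPEN (6+1=7). Cumulative: 7
Frame 2: OPEN (5+2=7). Cumulative: 14
Frame 3: OPEN (5+0=5). Cumulative: 19
Frame 4: SPARE (0+10=10). 10 + next roll (10) = 20. Cumulative: 39
Frame 5: STRIKE. 10 + next two rolls (8+1) = 19. Cumulative: 58
Frame 6: OPEN (8+1=9). Cumulative: 67
Frame 7: OPEN (4+3=7). Cumulative: 74
Frame 8: SPARE (4+6=10). 10 + next roll (0) = 10. Cumulative: 84
Frame 9: OPEN (0+6=6). Cumulative: 90
Frame 10: OPEN. Sum of all frame-10 rolls (5+0) = 5. Cumulative: 95

Answer: 7 14 19 39 58 67 74 84 90 95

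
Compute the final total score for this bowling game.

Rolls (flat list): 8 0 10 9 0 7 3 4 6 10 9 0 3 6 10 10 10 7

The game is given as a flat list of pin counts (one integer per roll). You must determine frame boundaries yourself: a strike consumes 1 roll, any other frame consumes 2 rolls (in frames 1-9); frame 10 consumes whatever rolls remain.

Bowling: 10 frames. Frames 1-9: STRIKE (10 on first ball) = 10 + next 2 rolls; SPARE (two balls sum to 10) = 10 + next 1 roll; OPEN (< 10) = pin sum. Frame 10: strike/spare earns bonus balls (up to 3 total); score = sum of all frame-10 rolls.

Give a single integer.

Frame 1: OPEN (8+0=8). Cumulative: 8
Frame 2: STRIKE. 10 + next two rolls (9+0) = 19. Cumulative: 27
Frame 3: OPEN (9+0=9). Cumulative: 36
Frame 4: SPARE (7+3=10). 10 + next roll (4) = 14. Cumulative: 50
Frame 5: SPARE (4+6=10). 10 + next roll (10) = 20. Cumulative: 70
Frame 6: STRIKE. 10 + next two rolls (9+0) = 19. Cumulative: 89
Frame 7: OPEN (9+0=9). Cumulative: 98
Frame 8: OPEN (3+6=9). Cumulative: 107
Frame 9: STRIKE. 10 + next two rolls (10+10) = 30. Cumulative: 137
Frame 10: STRIKE. Sum of all frame-10 rolls (10+10+7) = 27. Cumulative: 164

Answer: 164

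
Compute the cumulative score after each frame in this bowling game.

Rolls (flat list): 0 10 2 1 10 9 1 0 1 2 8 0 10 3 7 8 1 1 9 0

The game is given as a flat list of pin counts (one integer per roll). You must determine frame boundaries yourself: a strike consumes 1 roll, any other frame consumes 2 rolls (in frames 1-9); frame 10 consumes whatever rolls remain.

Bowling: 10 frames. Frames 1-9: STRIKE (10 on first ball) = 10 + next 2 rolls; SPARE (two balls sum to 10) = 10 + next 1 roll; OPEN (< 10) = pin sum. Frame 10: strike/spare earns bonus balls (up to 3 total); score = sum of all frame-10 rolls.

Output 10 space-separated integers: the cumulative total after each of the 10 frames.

Frame 1: SPARE (0+10=10). 10 + next roll (2) = 12. Cumulative: 12
Frame 2: OPEN (2+1=3). Cumulative: 15
Frame 3: STRIKE. 10 + next two rolls (9+1) = 20. Cumulative: 35
Frame 4: SPARE (9+1=10). 10 + next roll (0) = 10. Cumulative: 45
Frame 5: OPEN (0+1=1). Cumulative: 46
Frame 6: SPARE (2+8=10). 10 + next roll (0) = 10. Cumulative: 56
Frame 7: SPARE (0+10=10). 10 + next roll (3) = 13. Cumulative: 69
Frame 8: SPARE (3+7=10). 10 + next roll (8) = 18. Cumulative: 87
Frame 9: OPEN (8+1=9). Cumulative: 96
Frame 10: SPARE. Sum of all frame-10 rolls (1+9+0) = 10. Cumulative: 106

Answer: 12 15 35 45 46 56 69 87 96 106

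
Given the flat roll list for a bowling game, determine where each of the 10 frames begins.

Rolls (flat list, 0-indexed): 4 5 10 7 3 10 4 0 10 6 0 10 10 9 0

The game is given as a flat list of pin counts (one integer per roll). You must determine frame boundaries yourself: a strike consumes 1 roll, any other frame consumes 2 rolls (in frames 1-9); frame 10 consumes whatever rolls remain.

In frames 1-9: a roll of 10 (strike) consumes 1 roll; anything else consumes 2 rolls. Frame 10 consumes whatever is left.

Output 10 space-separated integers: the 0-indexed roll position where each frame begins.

Answer: 0 2 3 5 6 8 9 11 12 13

Derivation:
Frame 1 starts at roll index 0: rolls=4,5 (sum=9), consumes 2 rolls
Frame 2 starts at roll index 2: roll=10 (strike), consumes 1 roll
Frame 3 starts at roll index 3: rolls=7,3 (sum=10), consumes 2 rolls
Frame 4 starts at roll index 5: roll=10 (strike), consumes 1 roll
Frame 5 starts at roll index 6: rolls=4,0 (sum=4), consumes 2 rolls
Frame 6 starts at roll index 8: roll=10 (strike), consumes 1 roll
Frame 7 starts at roll index 9: rolls=6,0 (sum=6), consumes 2 rolls
Frame 8 starts at roll index 11: roll=10 (strike), consumes 1 roll
Frame 9 starts at roll index 12: roll=10 (strike), consumes 1 roll
Frame 10 starts at roll index 13: 2 remaining rolls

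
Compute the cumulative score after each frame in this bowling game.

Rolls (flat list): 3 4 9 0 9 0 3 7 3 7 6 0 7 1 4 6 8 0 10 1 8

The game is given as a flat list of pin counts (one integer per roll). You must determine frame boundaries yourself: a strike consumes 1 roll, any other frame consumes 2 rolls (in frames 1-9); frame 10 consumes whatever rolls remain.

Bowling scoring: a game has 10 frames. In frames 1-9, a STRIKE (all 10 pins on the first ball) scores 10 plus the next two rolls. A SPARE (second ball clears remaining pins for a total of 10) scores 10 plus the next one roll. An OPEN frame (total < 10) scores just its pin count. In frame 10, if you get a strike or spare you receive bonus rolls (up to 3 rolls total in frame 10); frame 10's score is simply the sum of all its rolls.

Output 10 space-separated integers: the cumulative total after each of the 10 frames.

Frame 1: OPEN (3+4=7). Cumulative: 7
Frame 2: OPEN (9+0=9). Cumulative: 16
Frame 3: OPEN (9+0=9). Cumulative: 25
Frame 4: SPARE (3+7=10). 10 + next roll (3) = 13. Cumulative: 38
Frame 5: SPARE (3+7=10). 10 + next roll (6) = 16. Cumulative: 54
Frame 6: OPEN (6+0=6). Cumulative: 60
Frame 7: OPEN (7+1=8). Cumulative: 68
Frame 8: SPARE (4+6=10). 10 + next roll (8) = 18. Cumulative: 86
Frame 9: OPEN (8+0=8). Cumulative: 94
Frame 10: STRIKE. Sum of all frame-10 rolls (10+1+8) = 19. Cumulative: 113

Answer: 7 16 25 38 54 60 68 86 94 113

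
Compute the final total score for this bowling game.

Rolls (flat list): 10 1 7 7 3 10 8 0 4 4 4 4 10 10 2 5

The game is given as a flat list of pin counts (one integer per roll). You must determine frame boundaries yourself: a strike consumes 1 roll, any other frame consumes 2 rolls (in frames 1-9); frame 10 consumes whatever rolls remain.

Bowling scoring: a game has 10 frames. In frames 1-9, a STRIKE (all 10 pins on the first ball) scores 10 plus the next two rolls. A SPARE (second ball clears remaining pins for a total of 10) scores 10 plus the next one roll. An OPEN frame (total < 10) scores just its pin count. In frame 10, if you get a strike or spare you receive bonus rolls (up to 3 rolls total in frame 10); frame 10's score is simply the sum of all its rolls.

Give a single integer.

Frame 1: STRIKE. 10 + next two rolls (1+7) = 18. Cumulative: 18
Frame 2: OPEN (1+7=8). Cumulative: 26
Frame 3: SPARE (7+3=10). 10 + next roll (10) = 20. Cumulative: 46
Frame 4: STRIKE. 10 + next two rolls (8+0) = 18. Cumulative: 64
Frame 5: OPEN (8+0=8). Cumulative: 72
Frame 6: OPEN (4+4=8). Cumulative: 80
Frame 7: OPEN (4+4=8). Cumulative: 88
Frame 8: STRIKE. 10 + next two rolls (10+2) = 22. Cumulative: 110
Frame 9: STRIKE. 10 + next two rolls (2+5) = 17. Cumulative: 127
Frame 10: OPEN. Sum of all frame-10 rolls (2+5) = 7. Cumulative: 134

Answer: 134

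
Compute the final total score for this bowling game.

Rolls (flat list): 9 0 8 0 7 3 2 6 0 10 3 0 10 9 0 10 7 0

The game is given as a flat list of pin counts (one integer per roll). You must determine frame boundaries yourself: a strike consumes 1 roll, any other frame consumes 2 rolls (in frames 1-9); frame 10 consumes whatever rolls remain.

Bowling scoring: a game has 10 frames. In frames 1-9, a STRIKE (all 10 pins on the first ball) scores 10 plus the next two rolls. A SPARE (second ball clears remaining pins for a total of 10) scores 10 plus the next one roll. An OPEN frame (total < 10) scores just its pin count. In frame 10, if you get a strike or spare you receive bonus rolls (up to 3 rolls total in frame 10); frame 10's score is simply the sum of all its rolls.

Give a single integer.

Answer: 105

Derivation:
Frame 1: OPEN (9+0=9). Cumulative: 9
Frame 2: OPEN (8+0=8). Cumulative: 17
Frame 3: SPARE (7+3=10). 10 + next roll (2) = 12. Cumulative: 29
Frame 4: OPEN (2+6=8). Cumulative: 37
Frame 5: SPARE (0+10=10). 10 + next roll (3) = 13. Cumulative: 50
Frame 6: OPEN (3+0=3). Cumulative: 53
Frame 7: STRIKE. 10 + next two rolls (9+0) = 19. Cumulative: 72
Frame 8: OPEN (9+0=9). Cumulative: 81
Frame 9: STRIKE. 10 + next two rolls (7+0) = 17. Cumulative: 98
Frame 10: OPEN. Sum of all frame-10 rolls (7+0) = 7. Cumulative: 105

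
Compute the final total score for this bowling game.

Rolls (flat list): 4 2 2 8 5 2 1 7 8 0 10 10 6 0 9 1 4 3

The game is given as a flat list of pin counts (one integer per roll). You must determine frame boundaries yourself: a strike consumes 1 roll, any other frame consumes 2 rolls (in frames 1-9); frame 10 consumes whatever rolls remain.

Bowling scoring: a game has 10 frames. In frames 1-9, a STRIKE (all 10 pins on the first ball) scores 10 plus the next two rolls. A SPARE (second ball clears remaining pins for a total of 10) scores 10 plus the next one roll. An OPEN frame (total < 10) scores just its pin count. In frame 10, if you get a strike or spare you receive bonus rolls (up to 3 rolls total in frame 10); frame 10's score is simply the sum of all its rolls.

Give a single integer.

Frame 1: OPEN (4+2=6). Cumulative: 6
Frame 2: SPARE (2+8=10). 10 + next roll (5) = 15. Cumulative: 21
Frame 3: OPEN (5+2=7). Cumulative: 28
Frame 4: OPEN (1+7=8). Cumulative: 36
Frame 5: OPEN (8+0=8). Cumulative: 44
Frame 6: STRIKE. 10 + next two rolls (10+6) = 26. Cumulative: 70
Frame 7: STRIKE. 10 + next two rolls (6+0) = 16. Cumulative: 86
Frame 8: OPEN (6+0=6). Cumulative: 92
Frame 9: SPARE (9+1=10). 10 + next roll (4) = 14. Cumulative: 106
Frame 10: OPEN. Sum of all frame-10 rolls (4+3) = 7. Cumulative: 113

Answer: 113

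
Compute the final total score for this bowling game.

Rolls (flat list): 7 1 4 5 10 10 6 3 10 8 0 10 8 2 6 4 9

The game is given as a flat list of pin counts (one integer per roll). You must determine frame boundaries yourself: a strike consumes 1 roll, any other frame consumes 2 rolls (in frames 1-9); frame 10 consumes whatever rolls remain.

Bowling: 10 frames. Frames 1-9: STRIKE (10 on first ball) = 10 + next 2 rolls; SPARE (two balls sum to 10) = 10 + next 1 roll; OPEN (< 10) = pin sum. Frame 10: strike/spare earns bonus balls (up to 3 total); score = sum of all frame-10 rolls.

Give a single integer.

Answer: 152

Derivation:
Frame 1: OPEN (7+1=8). Cumulative: 8
Frame 2: OPEN (4+5=9). Cumulative: 17
Frame 3: STRIKE. 10 + next two rolls (10+6) = 26. Cumulative: 43
Frame 4: STRIKE. 10 + next two rolls (6+3) = 19. Cumulative: 62
Frame 5: OPEN (6+3=9). Cumulative: 71
Frame 6: STRIKE. 10 + next two rolls (8+0) = 18. Cumulative: 89
Frame 7: OPEN (8+0=8). Cumulative: 97
Frame 8: STRIKE. 10 + next two rolls (8+2) = 20. Cumulative: 117
Frame 9: SPARE (8+2=10). 10 + next roll (6) = 16. Cumulative: 133
Frame 10: SPARE. Sum of all frame-10 rolls (6+4+9) = 19. Cumulative: 152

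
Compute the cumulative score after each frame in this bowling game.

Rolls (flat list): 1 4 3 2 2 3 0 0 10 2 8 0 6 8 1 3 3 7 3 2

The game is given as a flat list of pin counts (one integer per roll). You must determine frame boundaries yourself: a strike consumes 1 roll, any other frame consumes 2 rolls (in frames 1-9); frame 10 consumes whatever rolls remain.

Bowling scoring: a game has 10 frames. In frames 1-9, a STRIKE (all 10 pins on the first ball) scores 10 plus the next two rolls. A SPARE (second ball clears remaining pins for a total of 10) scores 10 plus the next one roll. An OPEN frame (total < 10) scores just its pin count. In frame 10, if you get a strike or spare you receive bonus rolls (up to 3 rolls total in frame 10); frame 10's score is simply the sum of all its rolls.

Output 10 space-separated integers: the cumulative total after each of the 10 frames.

Frame 1: OPEN (1+4=5). Cumulative: 5
Frame 2: OPEN (3+2=5). Cumulative: 10
Frame 3: OPEN (2+3=5). Cumulative: 15
Frame 4: OPEN (0+0=0). Cumulative: 15
Frame 5: STRIKE. 10 + next two rolls (2+8) = 20. Cumulative: 35
Frame 6: SPARE (2+8=10). 10 + next roll (0) = 10. Cumulative: 45
Frame 7: OPEN (0+6=6). Cumulative: 51
Frame 8: OPEN (8+1=9). Cumulative: 60
Frame 9: OPEN (3+3=6). Cumulative: 66
Frame 10: SPARE. Sum of all frame-10 rolls (7+3+2) = 12. Cumulative: 78

Answer: 5 10 15 15 35 45 51 60 66 78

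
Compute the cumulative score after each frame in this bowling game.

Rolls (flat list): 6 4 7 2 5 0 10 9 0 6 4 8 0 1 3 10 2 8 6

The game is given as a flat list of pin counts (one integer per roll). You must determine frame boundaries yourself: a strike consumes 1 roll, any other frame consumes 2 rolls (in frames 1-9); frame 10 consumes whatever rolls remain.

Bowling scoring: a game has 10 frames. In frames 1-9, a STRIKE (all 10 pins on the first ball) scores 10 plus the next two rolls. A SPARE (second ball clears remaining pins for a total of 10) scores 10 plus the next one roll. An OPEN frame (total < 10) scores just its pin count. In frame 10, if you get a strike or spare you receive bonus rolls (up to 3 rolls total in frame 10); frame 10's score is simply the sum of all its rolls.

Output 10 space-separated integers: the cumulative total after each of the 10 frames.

Answer: 17 26 31 50 59 77 85 89 109 125

Derivation:
Frame 1: SPARE (6+4=10). 10 + next roll (7) = 17. Cumulative: 17
Frame 2: OPEN (7+2=9). Cumulative: 26
Frame 3: OPEN (5+0=5). Cumulative: 31
Frame 4: STRIKE. 10 + next two rolls (9+0) = 19. Cumulative: 50
Frame 5: OPEN (9+0=9). Cumulative: 59
Frame 6: SPARE (6+4=10). 10 + next roll (8) = 18. Cumulative: 77
Frame 7: OPEN (8+0=8). Cumulative: 85
Frame 8: OPEN (1+3=4). Cumulative: 89
Frame 9: STRIKE. 10 + next two rolls (2+8) = 20. Cumulative: 109
Frame 10: SPARE. Sum of all frame-10 rolls (2+8+6) = 16. Cumulative: 125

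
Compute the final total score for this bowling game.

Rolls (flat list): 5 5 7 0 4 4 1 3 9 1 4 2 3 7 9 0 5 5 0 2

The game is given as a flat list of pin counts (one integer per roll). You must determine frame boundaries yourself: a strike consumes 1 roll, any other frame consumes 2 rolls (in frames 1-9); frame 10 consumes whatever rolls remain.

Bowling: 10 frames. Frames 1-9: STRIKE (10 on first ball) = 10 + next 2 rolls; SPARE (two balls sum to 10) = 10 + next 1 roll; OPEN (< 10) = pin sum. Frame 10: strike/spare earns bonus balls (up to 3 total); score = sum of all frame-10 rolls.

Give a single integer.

Answer: 96

Derivation:
Frame 1: SPARE (5+5=10). 10 + next roll (7) = 17. Cumulative: 17
Frame 2: OPEN (7+0=7). Cumulative: 24
Frame 3: OPEN (4+4=8). Cumulative: 32
Frame 4: OPEN (1+3=4). Cumulative: 36
Frame 5: SPARE (9+1=10). 10 + next roll (4) = 14. Cumulative: 50
Frame 6: OPEN (4+2=6). Cumulative: 56
Frame 7: SPARE (3+7=10). 10 + next roll (9) = 19. Cumulative: 75
Frame 8: OPEN (9+0=9). Cumulative: 84
Frame 9: SPARE (5+5=10). 10 + next roll (0) = 10. Cumulative: 94
Frame 10: OPEN. Sum of all frame-10 rolls (0+2) = 2. Cumulative: 96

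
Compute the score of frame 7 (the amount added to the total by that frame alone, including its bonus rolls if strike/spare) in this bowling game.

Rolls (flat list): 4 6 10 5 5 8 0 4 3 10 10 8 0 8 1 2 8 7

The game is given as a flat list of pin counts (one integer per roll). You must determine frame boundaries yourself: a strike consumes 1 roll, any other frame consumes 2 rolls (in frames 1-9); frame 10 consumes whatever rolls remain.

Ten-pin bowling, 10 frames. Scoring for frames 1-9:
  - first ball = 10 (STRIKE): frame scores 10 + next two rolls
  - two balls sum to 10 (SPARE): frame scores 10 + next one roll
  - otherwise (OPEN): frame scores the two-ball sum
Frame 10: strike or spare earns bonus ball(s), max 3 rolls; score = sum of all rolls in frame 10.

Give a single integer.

Frame 1: SPARE (4+6=10). 10 + next roll (10) = 20. Cumulative: 20
Frame 2: STRIKE. 10 + next two rolls (5+5) = 20. Cumulative: 40
Frame 3: SPARE (5+5=10). 10 + next roll (8) = 18. Cumulative: 58
Frame 4: OPEN (8+0=8). Cumulative: 66
Frame 5: OPEN (4+3=7). Cumulative: 73
Frame 6: STRIKE. 10 + next two rolls (10+8) = 28. Cumulative: 101
Frame 7: STRIKE. 10 + next two rolls (8+0) = 18. Cumulative: 119
Frame 8: OPEN (8+0=8). Cumulative: 127
Frame 9: OPEN (8+1=9). Cumulative: 136

Answer: 18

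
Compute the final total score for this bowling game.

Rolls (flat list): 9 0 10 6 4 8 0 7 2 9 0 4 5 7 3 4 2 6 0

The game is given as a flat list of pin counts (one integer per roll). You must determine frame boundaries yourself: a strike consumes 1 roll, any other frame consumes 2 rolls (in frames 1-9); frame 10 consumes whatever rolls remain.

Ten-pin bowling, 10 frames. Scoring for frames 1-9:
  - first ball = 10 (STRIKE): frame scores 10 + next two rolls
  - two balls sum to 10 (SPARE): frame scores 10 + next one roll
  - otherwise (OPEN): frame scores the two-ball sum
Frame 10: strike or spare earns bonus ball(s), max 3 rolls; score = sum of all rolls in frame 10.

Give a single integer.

Answer: 108

Derivation:
Frame 1: OPEN (9+0=9). Cumulative: 9
Frame 2: STRIKE. 10 + next two rolls (6+4) = 20. Cumulative: 29
Frame 3: SPARE (6+4=10). 10 + next roll (8) = 18. Cumulative: 47
Frame 4: OPEN (8+0=8). Cumulative: 55
Frame 5: OPEN (7+2=9). Cumulative: 64
Frame 6: OPEN (9+0=9). Cumulative: 73
Frame 7: OPEN (4+5=9). Cumulative: 82
Frame 8: SPARE (7+3=10). 10 + next roll (4) = 14. Cumulative: 96
Frame 9: OPEN (4+2=6). Cumulative: 102
Frame 10: OPEN. Sum of all frame-10 rolls (6+0) = 6. Cumulative: 108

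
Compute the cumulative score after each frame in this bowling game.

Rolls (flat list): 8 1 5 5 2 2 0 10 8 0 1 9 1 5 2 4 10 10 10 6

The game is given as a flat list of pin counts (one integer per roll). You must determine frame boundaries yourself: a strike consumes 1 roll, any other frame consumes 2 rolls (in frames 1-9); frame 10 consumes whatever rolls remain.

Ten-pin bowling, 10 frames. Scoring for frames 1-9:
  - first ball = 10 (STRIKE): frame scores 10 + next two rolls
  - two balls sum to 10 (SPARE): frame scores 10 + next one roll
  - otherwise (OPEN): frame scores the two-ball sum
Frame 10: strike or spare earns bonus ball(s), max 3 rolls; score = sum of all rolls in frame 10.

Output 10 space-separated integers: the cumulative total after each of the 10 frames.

Frame 1: OPEN (8+1=9). Cumulative: 9
Frame 2: SPARE (5+5=10). 10 + next roll (2) = 12. Cumulative: 21
Frame 3: OPEN (2+2=4). Cumulative: 25
Frame 4: SPARE (0+10=10). 10 + next roll (8) = 18. Cumulative: 43
Frame 5: OPEN (8+0=8). Cumulative: 51
Frame 6: SPARE (1+9=10). 10 + next roll (1) = 11. Cumulative: 62
Frame 7: OPEN (1+5=6). Cumulative: 68
Frame 8: OPEN (2+4=6). Cumulative: 74
Frame 9: STRIKE. 10 + next two rolls (10+10) = 30. Cumulative: 104
Frame 10: STRIKE. Sum of all frame-10 rolls (10+10+6) = 26. Cumulative: 130

Answer: 9 21 25 43 51 62 68 74 104 130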